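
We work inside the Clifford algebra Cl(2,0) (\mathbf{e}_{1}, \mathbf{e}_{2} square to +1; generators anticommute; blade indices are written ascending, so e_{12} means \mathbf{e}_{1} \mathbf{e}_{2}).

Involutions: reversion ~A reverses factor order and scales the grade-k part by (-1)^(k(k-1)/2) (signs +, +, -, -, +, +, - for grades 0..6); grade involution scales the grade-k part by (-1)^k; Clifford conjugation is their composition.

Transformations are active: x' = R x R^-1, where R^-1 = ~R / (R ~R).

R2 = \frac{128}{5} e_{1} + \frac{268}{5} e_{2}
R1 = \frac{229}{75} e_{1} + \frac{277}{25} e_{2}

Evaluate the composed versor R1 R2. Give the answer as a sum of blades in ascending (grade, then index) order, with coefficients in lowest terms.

Distribute over the terms of R1 (each basis-blade product reordered to ascending indices, repeated generators contracted through their squares):
(\frac{229}{75} e_{1}) R2 = \frac{29312}{375} + \frac{61372}{375} e_{12}
(\frac{277}{25} e_{2}) R2 = \frac{74236}{125} - \frac{35456}{125} e_{12}
Summing the partial products and collecting blades:
Answer: \frac{50404}{75} - \frac{44996}{375} e_{12}


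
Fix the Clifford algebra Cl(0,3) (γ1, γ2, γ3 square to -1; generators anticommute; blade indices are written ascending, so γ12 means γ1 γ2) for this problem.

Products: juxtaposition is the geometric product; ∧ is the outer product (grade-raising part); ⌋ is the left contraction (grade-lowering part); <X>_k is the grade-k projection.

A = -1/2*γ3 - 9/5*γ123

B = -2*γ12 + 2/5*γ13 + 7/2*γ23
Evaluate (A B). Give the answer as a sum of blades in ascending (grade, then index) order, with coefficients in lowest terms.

step 1: 61/10*γ1 - 247/100*γ2 - 18/5*γ3 + γ123
Answer: 61/10*γ1 - 247/100*γ2 - 18/5*γ3 + γ123


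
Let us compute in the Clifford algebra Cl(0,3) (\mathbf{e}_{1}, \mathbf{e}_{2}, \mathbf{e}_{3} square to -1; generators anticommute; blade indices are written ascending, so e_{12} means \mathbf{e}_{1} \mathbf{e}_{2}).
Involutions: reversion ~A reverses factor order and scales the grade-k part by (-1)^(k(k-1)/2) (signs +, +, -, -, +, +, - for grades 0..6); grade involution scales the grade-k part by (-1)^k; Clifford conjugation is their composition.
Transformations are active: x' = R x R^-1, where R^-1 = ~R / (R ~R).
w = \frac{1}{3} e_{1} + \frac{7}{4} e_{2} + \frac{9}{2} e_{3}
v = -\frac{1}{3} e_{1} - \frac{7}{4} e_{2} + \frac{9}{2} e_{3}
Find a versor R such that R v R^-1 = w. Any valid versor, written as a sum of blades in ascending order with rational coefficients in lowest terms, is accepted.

Here q(v) = q(w) = -\frac{3373}{144}; the classical choice R = v + w = 9 e_{3} then realises v -> w under the sandwich.
Answer: 9 e_{3}


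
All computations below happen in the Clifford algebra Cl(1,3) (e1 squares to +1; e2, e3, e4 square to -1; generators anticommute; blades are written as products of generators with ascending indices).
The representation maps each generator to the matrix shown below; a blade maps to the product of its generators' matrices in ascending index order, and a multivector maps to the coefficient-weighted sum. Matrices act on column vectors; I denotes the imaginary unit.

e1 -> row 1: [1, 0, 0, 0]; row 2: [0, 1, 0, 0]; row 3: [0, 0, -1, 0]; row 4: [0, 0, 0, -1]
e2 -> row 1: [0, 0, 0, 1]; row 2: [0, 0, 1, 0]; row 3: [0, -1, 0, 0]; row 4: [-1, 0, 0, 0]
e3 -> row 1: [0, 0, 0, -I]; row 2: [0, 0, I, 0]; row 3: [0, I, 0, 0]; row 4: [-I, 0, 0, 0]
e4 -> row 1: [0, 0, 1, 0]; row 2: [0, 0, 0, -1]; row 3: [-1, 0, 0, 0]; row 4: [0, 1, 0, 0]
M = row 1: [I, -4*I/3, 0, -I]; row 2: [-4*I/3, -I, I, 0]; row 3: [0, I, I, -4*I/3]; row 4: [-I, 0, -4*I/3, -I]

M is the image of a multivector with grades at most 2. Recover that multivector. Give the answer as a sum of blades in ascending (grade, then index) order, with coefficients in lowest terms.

Method: the blade images are trace-orthogonal — tr(rho(e_A) rho(e_B)^-1) = 4 if A = B and 0 otherwise — and rho(e_A)^-1 = (e_A)^2 * rho(e_A) with (e_A)^2 = +1 or -1, so the coefficient of e_A in the preimage is (e_A)^2 * tr(M rho(e_A))/4.
Nonzero projections over blades of grade <= 2: e3: (e3)^2 = -1, tr(M rho(e3)) = -4, coefficient 1; e2 e3: (e2 e3)^2 = -1, tr(M rho(e2 e3)) = 4, coefficient -1; e3 e4: (e3 e4)^2 = -1, tr(M rho(e3 e4)) = -16/3, coefficient 4/3. Every other blade of grade <= 2 projects to 0.
Answer: e3 - e2 e3 + 4/3*e3 e4


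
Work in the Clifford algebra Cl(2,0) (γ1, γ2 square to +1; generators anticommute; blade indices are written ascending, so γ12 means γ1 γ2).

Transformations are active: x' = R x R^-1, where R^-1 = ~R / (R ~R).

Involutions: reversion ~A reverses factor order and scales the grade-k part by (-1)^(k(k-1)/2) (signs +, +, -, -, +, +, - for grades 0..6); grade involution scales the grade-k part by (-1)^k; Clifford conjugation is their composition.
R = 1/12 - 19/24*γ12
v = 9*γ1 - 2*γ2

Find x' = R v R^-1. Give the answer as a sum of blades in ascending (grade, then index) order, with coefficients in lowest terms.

~R = 1/12 + 19/24*γ12, and R ~R = 365/576, so R^-1 = ~R / (365/576).
R v = 7/3*γ1 + 167/24*γ2
Answer: -3061/365*γ1 + 1398/365*γ2


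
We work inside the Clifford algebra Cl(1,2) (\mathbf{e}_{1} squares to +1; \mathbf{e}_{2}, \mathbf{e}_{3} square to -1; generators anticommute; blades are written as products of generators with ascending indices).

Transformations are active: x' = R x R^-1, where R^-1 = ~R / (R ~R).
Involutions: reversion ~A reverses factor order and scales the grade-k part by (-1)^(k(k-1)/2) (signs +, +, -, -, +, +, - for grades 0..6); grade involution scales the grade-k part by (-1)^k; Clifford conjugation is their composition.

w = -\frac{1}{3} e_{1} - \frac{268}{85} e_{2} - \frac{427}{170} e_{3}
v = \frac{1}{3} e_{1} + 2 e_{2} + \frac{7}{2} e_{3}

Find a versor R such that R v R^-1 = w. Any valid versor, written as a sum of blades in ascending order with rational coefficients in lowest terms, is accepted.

Since q(v) = q(w) = -\frac{581}{36}, the sum R = v + w = -\frac{98}{85} e_{2} + \frac{84}{85} e_{3} does the job whenever invertible.
Answer: -\frac{98}{85} e_{2} + \frac{84}{85} e_{3}


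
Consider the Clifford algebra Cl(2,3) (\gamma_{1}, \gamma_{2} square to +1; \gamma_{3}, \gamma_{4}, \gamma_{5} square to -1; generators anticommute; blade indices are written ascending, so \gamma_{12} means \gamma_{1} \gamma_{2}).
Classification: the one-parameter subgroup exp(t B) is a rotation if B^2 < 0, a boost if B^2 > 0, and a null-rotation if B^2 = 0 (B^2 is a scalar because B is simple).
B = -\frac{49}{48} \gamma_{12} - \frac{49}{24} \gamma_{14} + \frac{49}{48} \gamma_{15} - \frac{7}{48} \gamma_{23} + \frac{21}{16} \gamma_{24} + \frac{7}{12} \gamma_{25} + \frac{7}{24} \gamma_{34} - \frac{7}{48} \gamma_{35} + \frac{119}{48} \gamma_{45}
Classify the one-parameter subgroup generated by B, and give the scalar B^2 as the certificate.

B^2 term by term: the squares give (-\frac{49}{48})^2*(\gamma_{12})^2 + (-\frac{49}{24})^2*(\gamma_{14})^2 + (\frac{49}{48})^2*(\gamma_{15})^2 + (-\frac{7}{48})^2*(\gamma_{23})^2 + (\frac{21}{16})^2*(\gamma_{24})^2 + (\frac{7}{12})^2*(\gamma_{25})^2 + (\frac{7}{24})^2*(\gamma_{34})^2 + (-\frac{7}{48})^2*(\gamma_{35})^2 + (\frac{119}{48})^2*(\gamma_{45})^2 = \frac{2401}{2304}*(-1) + \frac{2401}{576}*(+1) + \frac{2401}{2304}*(+1) + \frac{49}{2304}*(+1) + \frac{441}{256}*(+1) + \frac{49}{144}*(+1) + \frac{49}{576}*(-1) + \frac{49}{2304}*(-1) + \frac{14161}{2304}*(-1) = 0 (each basis 2-blade squares to minus the product of its generators' squares); cross terms between blades sharing an index anticommute and cancel; the commuting (index-disjoint) pairs give grade-4 terms 2*c*c'*(blade product), which cancel blade by blade — \gamma_{1234}: -\frac{343}{576} + \frac{343}{576} = 0; \gamma_{1235}: \frac{343}{1152} - \frac{343}{1152} = 0; \gamma_{1245}: -\frac{5831}{1152} + \frac{343}{144} + \frac{343}{128} = 0; \gamma_{1345}: -\frac{343}{576} + \frac{343}{576} = 0; \gamma_{2345}: -\frac{833}{1152} + \frac{49}{128} + \frac{49}{144} = 0 — confirming B is simple. So B^2 = 0.
Answer: null-rotation, certificate B^2 = 0. The invariant at work: B^2 = 0 is unchanged by conjugation, hence its sign classifies the subgroup whatever basis B is written in.


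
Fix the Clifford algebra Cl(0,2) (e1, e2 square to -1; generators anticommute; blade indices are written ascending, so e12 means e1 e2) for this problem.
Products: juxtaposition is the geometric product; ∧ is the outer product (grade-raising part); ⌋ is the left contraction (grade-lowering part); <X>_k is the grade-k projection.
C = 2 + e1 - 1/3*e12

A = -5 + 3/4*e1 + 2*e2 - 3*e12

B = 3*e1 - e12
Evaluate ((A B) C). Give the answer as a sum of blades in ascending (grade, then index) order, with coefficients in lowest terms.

step 1: -21/4 - 17*e1 - 33/4*e2 - e12
step 2: 37/6 - 73/2*e1 - 139/6*e2 + 8*e12
Answer: 37/6 - 73/2*e1 - 139/6*e2 + 8*e12


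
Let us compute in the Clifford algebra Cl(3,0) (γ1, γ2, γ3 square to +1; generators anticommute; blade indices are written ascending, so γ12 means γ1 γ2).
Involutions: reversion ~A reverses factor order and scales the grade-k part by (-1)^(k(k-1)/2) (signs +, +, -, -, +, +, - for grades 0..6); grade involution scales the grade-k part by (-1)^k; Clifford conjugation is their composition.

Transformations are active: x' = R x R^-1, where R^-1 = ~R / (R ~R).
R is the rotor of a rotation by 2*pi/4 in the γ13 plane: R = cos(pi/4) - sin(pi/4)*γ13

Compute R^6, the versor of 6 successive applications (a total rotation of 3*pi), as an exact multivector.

Rotor phase runs at HALF the rotation angle; powers of one rotor simply add phase, so after 6 steps in γ13 the phase is 6*pi/4 = 3*pi/2 and R^6 = cos(3*pi/2) - sin(3*pi/2)*γ13.
cos(3*pi/2) = 0 and sin(3*pi/2) = -1, so R^6 = γ13. The net rotation is 1*pi (after discarding 1 full turn, each of which contributes a factor -1 to the rotor); the rotor keeps the half-angle phase exactly.
Answer: γ13


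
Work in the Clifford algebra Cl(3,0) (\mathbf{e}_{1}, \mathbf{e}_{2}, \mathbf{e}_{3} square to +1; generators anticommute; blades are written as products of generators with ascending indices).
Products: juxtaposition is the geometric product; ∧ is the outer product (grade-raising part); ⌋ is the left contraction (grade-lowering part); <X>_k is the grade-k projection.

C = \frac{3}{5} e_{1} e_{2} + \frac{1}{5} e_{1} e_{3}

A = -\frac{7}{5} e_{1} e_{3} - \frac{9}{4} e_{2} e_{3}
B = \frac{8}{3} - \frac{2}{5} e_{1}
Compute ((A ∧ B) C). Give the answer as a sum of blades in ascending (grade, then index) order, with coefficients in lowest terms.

step 1: -\frac{56}{15} e_{1} e_{3} - 6 e_{2} e_{3} + \frac{9}{10} e_{1} e_{2} e_{3}
step 2: \frac{56}{75} + \frac{9}{50} e_{2} - \frac{27}{50} e_{3} - \frac{6}{5} e_{1} e_{2} + \frac{18}{5} e_{1} e_{3} - \frac{56}{25} e_{2} e_{3}
Answer: \frac{56}{75} + \frac{9}{50} e_{2} - \frac{27}{50} e_{3} - \frac{6}{5} e_{1} e_{2} + \frac{18}{5} e_{1} e_{3} - \frac{56}{25} e_{2} e_{3}


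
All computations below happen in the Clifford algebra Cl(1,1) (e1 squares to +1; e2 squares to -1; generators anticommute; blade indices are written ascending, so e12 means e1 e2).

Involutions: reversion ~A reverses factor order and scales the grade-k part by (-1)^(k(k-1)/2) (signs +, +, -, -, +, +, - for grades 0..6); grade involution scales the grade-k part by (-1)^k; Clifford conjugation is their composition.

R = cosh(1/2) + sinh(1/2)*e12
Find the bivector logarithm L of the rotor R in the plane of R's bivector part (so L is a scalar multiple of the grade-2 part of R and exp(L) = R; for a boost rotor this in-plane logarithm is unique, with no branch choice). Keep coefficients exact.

The scalar part of R is cosh(1/2), so cosh pins the rapidity up to sign — the sign comes from the bivector part; dividing that part by sinh of the rapidity yields the plane, and the in-plane L = rapidity * plane is unique because the two sign choices cancel.
Concretely: cosh(rapidity) = cosh(1/2) gives rapidity = ±1/2, and since rapidity/sinh(rapidity) is even the sign is immaterial: L = (rapidity/sinh(rapidity)) * <R>_2 = (1/(2*sinh(1/2))) * <R>_2.
Answer: 1/2*e12


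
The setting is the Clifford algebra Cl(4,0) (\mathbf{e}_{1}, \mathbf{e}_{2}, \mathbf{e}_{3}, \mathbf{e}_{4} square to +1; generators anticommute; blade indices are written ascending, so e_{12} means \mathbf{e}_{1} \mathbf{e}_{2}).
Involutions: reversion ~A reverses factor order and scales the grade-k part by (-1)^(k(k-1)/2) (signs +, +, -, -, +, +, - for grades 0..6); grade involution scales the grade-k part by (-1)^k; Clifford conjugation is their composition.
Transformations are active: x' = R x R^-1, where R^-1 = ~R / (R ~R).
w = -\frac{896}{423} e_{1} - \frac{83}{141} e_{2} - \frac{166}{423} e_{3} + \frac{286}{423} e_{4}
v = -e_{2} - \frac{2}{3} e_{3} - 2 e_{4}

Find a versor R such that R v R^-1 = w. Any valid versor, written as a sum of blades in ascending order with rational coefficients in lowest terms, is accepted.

Since q(v) = q(w) = \frac{49}{9}, the sum R = v + w = -\frac{896}{423} e_{1} - \frac{224}{141} e_{2} - \frac{448}{423} e_{3} - \frac{560}{423} e_{4} does the job whenever invertible.
Answer: -\frac{896}{423} e_{1} - \frac{224}{141} e_{2} - \frac{448}{423} e_{3} - \frac{560}{423} e_{4}


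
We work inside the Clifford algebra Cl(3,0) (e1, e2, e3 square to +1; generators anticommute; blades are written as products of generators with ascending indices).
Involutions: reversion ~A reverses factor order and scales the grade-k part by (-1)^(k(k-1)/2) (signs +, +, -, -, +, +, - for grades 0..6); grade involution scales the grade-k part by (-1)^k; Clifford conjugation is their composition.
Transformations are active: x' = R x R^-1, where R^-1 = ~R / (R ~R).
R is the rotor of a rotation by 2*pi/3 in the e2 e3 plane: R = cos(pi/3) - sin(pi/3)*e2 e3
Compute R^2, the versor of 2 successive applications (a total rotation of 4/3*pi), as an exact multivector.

Because a rotor carries half the rotation angle, composing 2 copies of this e2 e3-plane rotor multiplies the phase: 2*(pi/3) = 2*pi/3, hence R^2 = cos(2*pi/3) - sin(2*pi/3)*e2 e3.
cos(2*pi/3) = -1/2 and sin(2*pi/3) = sqrt(3)/2, so R^2 = -1/2 - sqrt(3)/2*e2 e3. The net rotation is 4/3*pi; the rotor keeps the half-angle phase exactly.
Answer: -1/2 - sqrt(3)/2*e2 e3


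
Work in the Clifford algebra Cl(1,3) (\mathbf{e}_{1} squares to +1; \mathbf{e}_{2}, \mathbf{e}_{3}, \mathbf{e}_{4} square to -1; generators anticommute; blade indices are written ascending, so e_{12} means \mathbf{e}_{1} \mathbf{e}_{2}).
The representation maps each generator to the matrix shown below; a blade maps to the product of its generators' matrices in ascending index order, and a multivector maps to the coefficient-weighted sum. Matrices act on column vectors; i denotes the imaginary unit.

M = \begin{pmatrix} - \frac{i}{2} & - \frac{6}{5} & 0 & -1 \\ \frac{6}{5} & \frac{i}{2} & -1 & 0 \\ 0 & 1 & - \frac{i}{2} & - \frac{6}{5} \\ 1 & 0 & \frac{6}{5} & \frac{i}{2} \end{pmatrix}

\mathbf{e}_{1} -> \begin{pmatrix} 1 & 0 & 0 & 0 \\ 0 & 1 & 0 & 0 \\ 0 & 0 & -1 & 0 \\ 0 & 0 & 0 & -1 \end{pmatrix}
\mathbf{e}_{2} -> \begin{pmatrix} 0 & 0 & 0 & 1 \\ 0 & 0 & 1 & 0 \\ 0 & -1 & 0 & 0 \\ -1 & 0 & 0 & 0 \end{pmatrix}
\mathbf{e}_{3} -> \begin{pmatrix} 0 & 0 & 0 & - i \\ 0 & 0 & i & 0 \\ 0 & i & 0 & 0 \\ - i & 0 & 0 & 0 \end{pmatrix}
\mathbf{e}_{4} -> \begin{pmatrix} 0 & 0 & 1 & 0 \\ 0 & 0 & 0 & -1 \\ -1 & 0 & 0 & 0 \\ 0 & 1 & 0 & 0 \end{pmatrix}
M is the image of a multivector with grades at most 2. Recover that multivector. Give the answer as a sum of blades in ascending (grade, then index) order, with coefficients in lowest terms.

Method: the blade images are trace-orthogonal — tr(rho(e_A) rho(e_B)^-1) = 4 if A = B and 0 otherwise — and rho(e_A)^-1 = (e_A)^2 * rho(e_A) with (e_A)^2 = +1 or -1, so the coefficient of e_A in the preimage is (e_A)^2 * tr(M rho(e_A))/4.
Nonzero projections over blades of grade <= 2: e_{2}: (e_{2})^2 = -1, tr(M rho(e_{2})) = 4, coefficient -1; e_{23}: (e_{23})^2 = -1, tr(M rho(e_{23})) = -2, coefficient \frac{1}{2}; e_{24}: (e_{24})^2 = -1, tr(M rho(e_{24})) = \frac{24}{5}, coefficient -\frac{6}{5}. Every other blade of grade <= 2 projects to 0.
Answer: -e_{2} + \frac{1}{2} e_{23} - \frac{6}{5} e_{24}


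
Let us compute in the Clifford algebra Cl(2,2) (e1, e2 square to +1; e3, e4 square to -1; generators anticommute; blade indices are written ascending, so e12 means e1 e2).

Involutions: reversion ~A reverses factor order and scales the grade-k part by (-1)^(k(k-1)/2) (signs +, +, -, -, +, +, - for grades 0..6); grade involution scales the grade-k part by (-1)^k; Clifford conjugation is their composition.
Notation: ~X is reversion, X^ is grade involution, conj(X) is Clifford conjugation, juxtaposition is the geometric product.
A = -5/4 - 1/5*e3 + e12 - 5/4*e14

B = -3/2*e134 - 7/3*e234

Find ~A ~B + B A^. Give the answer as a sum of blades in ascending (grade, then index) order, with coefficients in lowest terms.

first term: -15/8*e3 - 3/10*e14 - 7/15*e24 - 35/12*e123 - 101/24*e134 - 17/12*e234
second term: -15/8*e3 - 3/10*e14 - 7/15*e24 + 35/12*e123 + 101/24*e134 + 17/12*e234
Answer: -15/4*e3 - 3/5*e14 - 14/15*e24


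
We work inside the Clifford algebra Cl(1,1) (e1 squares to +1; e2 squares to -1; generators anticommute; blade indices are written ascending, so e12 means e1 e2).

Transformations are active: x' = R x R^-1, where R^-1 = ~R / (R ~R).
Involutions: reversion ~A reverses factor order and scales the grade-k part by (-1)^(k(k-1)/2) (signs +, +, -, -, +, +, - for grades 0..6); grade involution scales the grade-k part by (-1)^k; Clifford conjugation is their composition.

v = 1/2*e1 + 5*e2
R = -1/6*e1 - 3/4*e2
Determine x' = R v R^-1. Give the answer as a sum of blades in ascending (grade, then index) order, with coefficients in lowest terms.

~R = -1/6*e1 - 3/4*e2, and R ~R = -77/144, so R^-1 = ~R / (-77/144).
R v = 11/3 - 11/24*e12
Answer: 25/14*e1 + 37/7*e2


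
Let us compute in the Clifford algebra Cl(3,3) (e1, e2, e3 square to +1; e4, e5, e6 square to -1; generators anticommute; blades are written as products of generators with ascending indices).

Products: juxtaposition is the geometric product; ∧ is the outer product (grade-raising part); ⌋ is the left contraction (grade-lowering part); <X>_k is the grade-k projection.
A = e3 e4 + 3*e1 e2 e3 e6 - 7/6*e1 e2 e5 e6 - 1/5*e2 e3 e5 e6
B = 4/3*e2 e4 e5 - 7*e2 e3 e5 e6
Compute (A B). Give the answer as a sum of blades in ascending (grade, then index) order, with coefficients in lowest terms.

step 1: 7/5 - 49/6*e1 e3 + 21*e1 e5 - 14/9*e1 e4 e6 - 4/3*e2 e3 e5 + 4/15*e3 e4 e6 + 7*e2 e4 e5 e6 + 4*e1 e3 e4 e5 e6
Answer: 7/5 - 49/6*e1 e3 + 21*e1 e5 - 14/9*e1 e4 e6 - 4/3*e2 e3 e5 + 4/15*e3 e4 e6 + 7*e2 e4 e5 e6 + 4*e1 e3 e4 e5 e6


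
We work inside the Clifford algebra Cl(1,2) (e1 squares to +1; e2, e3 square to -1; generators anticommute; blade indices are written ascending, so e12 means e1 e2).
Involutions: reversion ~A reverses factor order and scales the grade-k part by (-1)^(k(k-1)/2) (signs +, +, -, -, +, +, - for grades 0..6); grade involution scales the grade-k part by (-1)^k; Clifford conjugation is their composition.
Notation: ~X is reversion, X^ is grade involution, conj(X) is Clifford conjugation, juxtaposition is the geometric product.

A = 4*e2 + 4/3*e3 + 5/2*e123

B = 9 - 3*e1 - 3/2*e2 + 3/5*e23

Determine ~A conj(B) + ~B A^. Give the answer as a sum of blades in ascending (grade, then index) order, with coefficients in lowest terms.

first term: -6 - 3/2*e1 + 176/5*e2 + 72/5*e3 - 12*e12 - 31/4*e13 - 19/2*e23 - 45/2*e123
second term: -6 - 3/2*e1 - 184/5*e2 - 48/5*e3 + 12*e12 + 31/4*e13 + 19/2*e23 - 45/2*e123
Answer: -12 - 3*e1 - 8/5*e2 + 24/5*e3 - 45*e123


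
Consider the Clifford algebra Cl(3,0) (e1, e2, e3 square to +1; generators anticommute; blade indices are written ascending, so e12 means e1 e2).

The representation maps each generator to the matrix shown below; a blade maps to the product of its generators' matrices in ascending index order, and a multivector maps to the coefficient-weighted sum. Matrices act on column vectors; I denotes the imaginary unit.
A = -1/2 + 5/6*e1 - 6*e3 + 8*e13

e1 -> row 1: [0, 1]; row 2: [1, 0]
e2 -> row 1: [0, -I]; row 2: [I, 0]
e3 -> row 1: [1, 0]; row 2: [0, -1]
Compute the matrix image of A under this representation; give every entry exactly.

Bivector images (products of the table entries): rho(e13) = rho(e1)rho(e3) = row 1: [0, -1]; row 2: [1, 0].
M = (-1/2)*1 + (5/6)*rho(e1) + (-6)*rho(e3) + (8)*rho(e13), summed entrywise (1 is the identity matrix):
Answer: row 1: [-13/2, -43/6]; row 2: [53/6, 11/2]


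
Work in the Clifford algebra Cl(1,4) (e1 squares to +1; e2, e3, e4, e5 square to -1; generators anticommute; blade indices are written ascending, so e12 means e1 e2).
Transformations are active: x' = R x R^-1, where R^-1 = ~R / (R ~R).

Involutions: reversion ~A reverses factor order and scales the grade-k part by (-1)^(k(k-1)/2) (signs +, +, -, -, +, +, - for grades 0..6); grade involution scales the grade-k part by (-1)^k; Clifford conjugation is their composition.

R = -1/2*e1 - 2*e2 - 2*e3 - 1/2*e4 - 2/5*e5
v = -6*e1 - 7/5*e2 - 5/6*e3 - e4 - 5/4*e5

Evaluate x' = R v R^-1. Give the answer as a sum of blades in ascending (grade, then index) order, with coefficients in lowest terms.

~R = -1/2*e1 - 2*e2 - 2*e3 - 1/2*e4 - 2/5*e5, and R ~R = -204/25, so R^-1 = ~R / (-204/25).
R v = -37/15 - 113/10*e12 - 139/12*e13 - 5/2*e14 - 71/40*e15 - 17/15*e23 + 13/10*e24 + 97/50*e25 + 19/12*e34 + 13/6*e35 + 9/40*e45
Answer: 3487/612*e1 + 146/765*e2 - 115/306*e3 + 427/612*e4 + 617/612*e5


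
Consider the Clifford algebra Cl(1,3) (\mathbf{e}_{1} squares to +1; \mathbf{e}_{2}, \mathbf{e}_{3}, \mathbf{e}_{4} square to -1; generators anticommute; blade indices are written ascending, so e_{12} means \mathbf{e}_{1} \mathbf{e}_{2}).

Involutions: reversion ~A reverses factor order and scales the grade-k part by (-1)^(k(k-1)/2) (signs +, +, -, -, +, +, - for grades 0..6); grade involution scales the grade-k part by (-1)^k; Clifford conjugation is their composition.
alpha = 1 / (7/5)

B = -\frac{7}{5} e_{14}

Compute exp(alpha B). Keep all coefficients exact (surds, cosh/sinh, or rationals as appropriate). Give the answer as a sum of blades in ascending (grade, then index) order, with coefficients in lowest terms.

B^2 = (-\frac{7}{5})^2*(e_{14})^2 = \frac{49}{25}*(+1) = \frac{49}{25} (a basis 2-blade squares to minus the product of its generators' squares).
B^2 = \frac{49}{25} — the positive square puts this in the hyperbolic regime; l = \frac{7}{5}, alpha*l = 1, so exp(alpha B) = cosh(1) + (sinh(1)/(\frac{7}{5}))*B = \cosh{\left(1 \right)} + (\frac{5 \sinh{\left(1 \right)}}{7})*B.
Answer: \cosh{\left(1 \right)} - \sinh{\left(1 \right)} e_{14}


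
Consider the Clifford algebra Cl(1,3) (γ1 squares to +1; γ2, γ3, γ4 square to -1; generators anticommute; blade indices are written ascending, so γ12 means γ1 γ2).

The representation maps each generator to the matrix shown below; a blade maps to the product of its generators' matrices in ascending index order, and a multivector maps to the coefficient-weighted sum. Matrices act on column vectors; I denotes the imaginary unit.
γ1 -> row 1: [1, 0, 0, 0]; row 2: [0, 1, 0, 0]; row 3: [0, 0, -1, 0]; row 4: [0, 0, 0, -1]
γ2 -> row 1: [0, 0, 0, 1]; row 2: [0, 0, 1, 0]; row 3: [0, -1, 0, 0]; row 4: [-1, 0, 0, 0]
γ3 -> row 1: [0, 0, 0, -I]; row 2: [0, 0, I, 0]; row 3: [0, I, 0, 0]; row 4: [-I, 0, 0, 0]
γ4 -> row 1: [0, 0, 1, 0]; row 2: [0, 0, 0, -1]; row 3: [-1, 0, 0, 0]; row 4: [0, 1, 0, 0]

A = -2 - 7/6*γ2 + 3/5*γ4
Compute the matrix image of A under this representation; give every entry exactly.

M = (-2)*1 + (-7/6)*rho(γ2) + (3/5)*rho(γ4), summed entrywise (1 is the identity matrix):
Answer: row 1: [-2, 0, 3/5, -7/6]; row 2: [0, -2, -7/6, -3/5]; row 3: [-3/5, 7/6, -2, 0]; row 4: [7/6, 3/5, 0, -2]


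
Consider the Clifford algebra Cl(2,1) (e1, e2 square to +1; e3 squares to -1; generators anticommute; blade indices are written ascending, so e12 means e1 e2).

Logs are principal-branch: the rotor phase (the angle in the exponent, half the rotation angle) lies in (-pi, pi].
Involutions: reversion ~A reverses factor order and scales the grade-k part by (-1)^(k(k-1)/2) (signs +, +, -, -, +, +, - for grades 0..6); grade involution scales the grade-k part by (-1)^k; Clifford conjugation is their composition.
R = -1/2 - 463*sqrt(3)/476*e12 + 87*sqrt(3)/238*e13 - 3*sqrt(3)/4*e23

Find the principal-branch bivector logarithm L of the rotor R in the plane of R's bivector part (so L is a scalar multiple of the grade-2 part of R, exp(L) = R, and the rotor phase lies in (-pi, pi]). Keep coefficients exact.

The scalar part of R is -1/2, which pins the rotor phase on the principal branch; dividing the bivector part by the sine of that phase recovers the unit plane, and L is the phase times that plane.
Concretely: cos(phase) = -1/2 gives phase = ±2*pi/3, and since phase/sin(phase) is even the sign is immaterial: L = (phase/sin(phase)) * <R>_2 = (4*sqrt(3)*pi/9) * <R>_2.
Answer: -463*pi/357*e12 + 58*pi/119*e13 - pi*e23


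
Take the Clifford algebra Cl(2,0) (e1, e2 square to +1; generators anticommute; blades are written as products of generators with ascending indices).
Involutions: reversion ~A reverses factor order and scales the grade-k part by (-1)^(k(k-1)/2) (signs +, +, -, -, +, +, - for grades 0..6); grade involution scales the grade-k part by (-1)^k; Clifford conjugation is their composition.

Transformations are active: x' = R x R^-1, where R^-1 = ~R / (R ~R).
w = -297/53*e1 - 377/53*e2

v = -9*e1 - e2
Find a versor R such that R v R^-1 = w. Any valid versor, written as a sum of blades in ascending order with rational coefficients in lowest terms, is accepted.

Why this works: both vectors square to 82, so q(v) = q(w) and R = v + w = -774/53*e1 - 430/53*e2 carries v to w — its own direction survives, the complement (v - w)/2 flips.
Answer: -774/53*e1 - 430/53*e2


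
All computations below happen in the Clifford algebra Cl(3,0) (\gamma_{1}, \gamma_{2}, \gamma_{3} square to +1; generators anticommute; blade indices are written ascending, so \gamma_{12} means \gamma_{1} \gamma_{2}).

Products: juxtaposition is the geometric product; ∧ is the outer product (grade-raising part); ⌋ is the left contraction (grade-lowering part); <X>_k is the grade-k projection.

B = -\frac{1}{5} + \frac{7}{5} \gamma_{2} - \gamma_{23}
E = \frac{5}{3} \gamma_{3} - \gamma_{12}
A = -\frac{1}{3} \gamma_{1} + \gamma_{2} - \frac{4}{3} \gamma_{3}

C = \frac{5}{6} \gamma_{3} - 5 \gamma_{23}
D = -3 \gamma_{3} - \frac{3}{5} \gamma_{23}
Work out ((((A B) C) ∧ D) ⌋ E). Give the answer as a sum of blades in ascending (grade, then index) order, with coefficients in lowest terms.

step 1: \frac{7}{5} + \frac{1}{15} \gamma_{1} - \frac{23}{15} \gamma_{2} - \frac{11}{15} \gamma_{3} - \frac{7}{15} \gamma_{12} + \frac{28}{15} \gamma_{23} + \frac{1}{3} \gamma_{123}
step 2: \frac{157}{18} + \frac{5}{3} \gamma_{1} - \frac{19}{9} \gamma_{2} + \frac{53}{6} \gamma_{3} + \frac{5}{18} \gamma_{12} + \frac{43}{18} \gamma_{13} - \frac{149}{18} \gamma_{23} - \frac{13}{18} \gamma_{123}
step 3: -\frac{157}{6} \gamma_{3} - 5 \gamma_{13} + \frac{11}{10} \gamma_{23} - \frac{11}{6} \gamma_{123}
step 4: -\frac{785}{18}
Answer: -\frac{785}{18}


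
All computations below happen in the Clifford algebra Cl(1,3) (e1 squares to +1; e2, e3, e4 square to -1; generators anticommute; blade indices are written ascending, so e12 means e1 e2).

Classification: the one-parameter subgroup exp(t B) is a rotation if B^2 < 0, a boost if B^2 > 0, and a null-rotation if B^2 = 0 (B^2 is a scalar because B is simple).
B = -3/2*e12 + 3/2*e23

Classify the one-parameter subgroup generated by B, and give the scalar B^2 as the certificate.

B^2 term by term: the squares give (-3/2)^2*(e12)^2 + (3/2)^2*(e23)^2 = 9/4*(+1) + 9/4*(-1) = 0 (each basis 2-blade squares to minus the product of its generators' squares); cross terms between blades sharing an index anticommute and cancel. So B^2 = 0.
Answer: null-rotation, certificate B^2 = 0. No conjugation can change B^2 = 0; the sign gives the class.


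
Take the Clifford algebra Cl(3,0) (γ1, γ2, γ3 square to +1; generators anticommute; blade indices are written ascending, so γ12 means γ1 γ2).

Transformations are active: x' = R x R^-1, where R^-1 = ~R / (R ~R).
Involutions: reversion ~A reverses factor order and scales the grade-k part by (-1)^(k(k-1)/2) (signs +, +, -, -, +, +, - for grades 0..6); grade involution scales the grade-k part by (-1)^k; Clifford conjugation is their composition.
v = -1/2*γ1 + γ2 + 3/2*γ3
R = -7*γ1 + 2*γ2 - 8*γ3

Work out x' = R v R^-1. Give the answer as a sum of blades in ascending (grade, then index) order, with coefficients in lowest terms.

~R = -7*γ1 + 2*γ2 - 8*γ3, and R ~R = 117, so R^-1 = ~R / (117).
R v = -13/2 - 6*γ12 - 29/2*γ13 + 11*γ23
Answer: 23/18*γ1 - 11/9*γ2 - 11/18*γ3


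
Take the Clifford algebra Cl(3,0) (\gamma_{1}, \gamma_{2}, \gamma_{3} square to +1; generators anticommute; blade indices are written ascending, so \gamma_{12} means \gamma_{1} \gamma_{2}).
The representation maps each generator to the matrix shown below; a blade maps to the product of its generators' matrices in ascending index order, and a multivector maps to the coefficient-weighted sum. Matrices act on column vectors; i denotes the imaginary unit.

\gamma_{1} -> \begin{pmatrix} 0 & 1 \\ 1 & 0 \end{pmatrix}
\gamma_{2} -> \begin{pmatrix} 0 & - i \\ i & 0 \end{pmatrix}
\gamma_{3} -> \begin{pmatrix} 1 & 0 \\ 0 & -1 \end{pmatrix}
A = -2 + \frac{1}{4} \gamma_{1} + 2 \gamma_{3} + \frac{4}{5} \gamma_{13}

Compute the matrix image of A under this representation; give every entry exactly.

Bivector images (products of the table entries): rho(\gamma_{13}) = rho(\gamma_{1})rho(\gamma_{3}) = \begin{pmatrix} 0 & -1 \\ 1 & 0 \end{pmatrix}.
M = (-2)*1 + (\frac{1}{4})*rho(\gamma_{1}) + (2)*rho(\gamma_{3}) + (\frac{4}{5})*rho(\gamma_{13}), summed entrywise (1 is the identity matrix):
Answer: \begin{pmatrix} 0 & - \frac{11}{20} \\ \frac{21}{20} & -4 \end{pmatrix}


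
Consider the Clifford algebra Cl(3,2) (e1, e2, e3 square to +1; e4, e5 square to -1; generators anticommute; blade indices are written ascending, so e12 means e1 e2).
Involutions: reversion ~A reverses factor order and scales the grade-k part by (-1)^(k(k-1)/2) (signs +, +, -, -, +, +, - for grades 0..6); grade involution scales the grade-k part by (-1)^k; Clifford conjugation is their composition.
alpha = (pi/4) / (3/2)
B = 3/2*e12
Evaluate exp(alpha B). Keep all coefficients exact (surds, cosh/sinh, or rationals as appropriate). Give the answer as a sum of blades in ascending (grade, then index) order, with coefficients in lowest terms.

B^2 = (3/2)^2*(e12)^2 = 9/4*(-1) = -9/4 (a basis 2-blade squares to minus the product of its generators' squares).
B^2 = -9/4 — B^2 < 0, so the exponential closes trigonometrically: l = 3/2, alpha*l = pi/4, so exp(alpha B) = cos(pi/4) + (sin(pi/4)/(3/2))*B = sqrt(2)/2 + (sqrt(2)/3)*B.
Answer: sqrt(2)/2 + sqrt(2)/2*e12


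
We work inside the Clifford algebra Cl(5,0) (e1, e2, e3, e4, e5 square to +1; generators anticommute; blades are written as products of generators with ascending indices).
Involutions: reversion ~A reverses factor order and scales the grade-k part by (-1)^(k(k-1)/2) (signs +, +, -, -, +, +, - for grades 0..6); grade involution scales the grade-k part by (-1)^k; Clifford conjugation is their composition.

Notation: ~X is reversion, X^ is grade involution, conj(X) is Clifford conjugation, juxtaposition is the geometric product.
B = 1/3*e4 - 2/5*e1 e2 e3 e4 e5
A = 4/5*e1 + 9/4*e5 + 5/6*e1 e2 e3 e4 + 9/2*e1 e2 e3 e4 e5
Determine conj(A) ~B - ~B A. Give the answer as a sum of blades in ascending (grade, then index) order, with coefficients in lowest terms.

first term: 9/5 - 1/3*e5 - 4/15*e1 e4 + 3/4*e4 e5 + 5/18*e1 e2 e3 + 9/10*e1 e2 e3 e4 + 3/2*e1 e2 e3 e5 + 8/25*e2 e3 e4 e5
second term: -9/5 - 1/3*e5 - 4/15*e1 e4 + 3/4*e4 e5 - 5/18*e1 e2 e3 - 9/10*e1 e2 e3 e4 - 3/2*e1 e2 e3 e5 - 8/25*e2 e3 e4 e5
Answer: 18/5 + 5/9*e1 e2 e3 + 9/5*e1 e2 e3 e4 + 3*e1 e2 e3 e5 + 16/25*e2 e3 e4 e5


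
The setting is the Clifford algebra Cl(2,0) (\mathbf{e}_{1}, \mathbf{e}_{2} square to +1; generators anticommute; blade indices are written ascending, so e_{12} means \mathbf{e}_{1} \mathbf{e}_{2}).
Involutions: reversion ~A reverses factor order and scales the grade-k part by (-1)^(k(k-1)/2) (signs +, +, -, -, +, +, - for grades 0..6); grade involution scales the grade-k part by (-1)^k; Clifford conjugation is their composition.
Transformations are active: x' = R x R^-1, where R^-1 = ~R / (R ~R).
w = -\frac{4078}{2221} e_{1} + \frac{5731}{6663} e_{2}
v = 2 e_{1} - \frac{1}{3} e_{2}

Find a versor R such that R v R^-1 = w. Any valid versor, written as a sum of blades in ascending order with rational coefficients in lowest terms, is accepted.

A norm check does it: q(v) = q(w) = \frac{37}{9}, hence R = v + w = \frac{364}{2221} e_{1} + \frac{1170}{2221} e_{2} realises the map — parallel part kept, (v - w)/2 negated, v carried to w.
Answer: \frac{364}{2221} e_{1} + \frac{1170}{2221} e_{2}


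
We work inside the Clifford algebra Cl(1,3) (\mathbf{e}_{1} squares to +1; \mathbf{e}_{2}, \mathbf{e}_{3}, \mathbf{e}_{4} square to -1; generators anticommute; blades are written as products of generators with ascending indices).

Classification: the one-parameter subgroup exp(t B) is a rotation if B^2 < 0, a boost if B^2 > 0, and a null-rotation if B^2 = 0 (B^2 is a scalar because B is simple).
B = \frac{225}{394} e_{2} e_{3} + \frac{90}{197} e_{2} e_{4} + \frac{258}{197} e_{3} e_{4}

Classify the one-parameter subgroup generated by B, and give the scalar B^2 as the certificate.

B^2 term by term: the squares give (\frac{225}{394})^2*(e_{2} e_{3})^2 + (\frac{90}{197})^2*(e_{2} e_{4})^2 + (\frac{258}{197})^2*(e_{3} e_{4})^2 = \frac{50625}{155236}*(-1) + \frac{8100}{38809}*(-1) + \frac{66564}{38809}*(-1) = -\frac{9}{4} (each basis 2-blade squares to minus the product of its generators' squares); cross terms between blades sharing an index anticommute and cancel. So B^2 = -\frac{9}{4}.
Answer: rotation, certificate B^2 = -\frac{9}{4}. Certificate logic: -\frac{9}{4} is a conjugation-invariant scalar, so its sign fixes rotation versus boost versus null-rotation outright.


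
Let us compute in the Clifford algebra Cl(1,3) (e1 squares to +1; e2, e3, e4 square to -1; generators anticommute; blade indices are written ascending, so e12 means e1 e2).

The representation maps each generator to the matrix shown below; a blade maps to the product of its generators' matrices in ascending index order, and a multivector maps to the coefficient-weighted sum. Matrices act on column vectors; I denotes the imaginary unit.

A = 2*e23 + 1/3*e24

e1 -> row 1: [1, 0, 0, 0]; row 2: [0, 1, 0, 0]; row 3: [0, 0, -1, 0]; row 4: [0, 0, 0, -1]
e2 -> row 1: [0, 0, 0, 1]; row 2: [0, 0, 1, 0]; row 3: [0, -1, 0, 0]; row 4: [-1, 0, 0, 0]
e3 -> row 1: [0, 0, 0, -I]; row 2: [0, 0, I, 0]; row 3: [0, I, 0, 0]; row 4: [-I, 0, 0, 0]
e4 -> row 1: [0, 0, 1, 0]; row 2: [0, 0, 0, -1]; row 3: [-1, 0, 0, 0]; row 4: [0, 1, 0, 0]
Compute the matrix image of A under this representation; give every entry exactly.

Bivector images (products of the table entries): rho(e23) = rho(e2)rho(e3) = row 1: [-I, 0, 0, 0]; row 2: [0, I, 0, 0]; row 3: [0, 0, -I, 0]; row 4: [0, 0, 0, I]; rho(e24) = rho(e2)rho(e4) = row 1: [0, 1, 0, 0]; row 2: [-1, 0, 0, 0]; row 3: [0, 0, 0, 1]; row 4: [0, 0, -1, 0].
M = (2)*rho(e23) + (1/3)*rho(e24), summed entrywise:
Answer: row 1: [-2*I, 1/3, 0, 0]; row 2: [-1/3, 2*I, 0, 0]; row 3: [0, 0, -2*I, 1/3]; row 4: [0, 0, -1/3, 2*I]


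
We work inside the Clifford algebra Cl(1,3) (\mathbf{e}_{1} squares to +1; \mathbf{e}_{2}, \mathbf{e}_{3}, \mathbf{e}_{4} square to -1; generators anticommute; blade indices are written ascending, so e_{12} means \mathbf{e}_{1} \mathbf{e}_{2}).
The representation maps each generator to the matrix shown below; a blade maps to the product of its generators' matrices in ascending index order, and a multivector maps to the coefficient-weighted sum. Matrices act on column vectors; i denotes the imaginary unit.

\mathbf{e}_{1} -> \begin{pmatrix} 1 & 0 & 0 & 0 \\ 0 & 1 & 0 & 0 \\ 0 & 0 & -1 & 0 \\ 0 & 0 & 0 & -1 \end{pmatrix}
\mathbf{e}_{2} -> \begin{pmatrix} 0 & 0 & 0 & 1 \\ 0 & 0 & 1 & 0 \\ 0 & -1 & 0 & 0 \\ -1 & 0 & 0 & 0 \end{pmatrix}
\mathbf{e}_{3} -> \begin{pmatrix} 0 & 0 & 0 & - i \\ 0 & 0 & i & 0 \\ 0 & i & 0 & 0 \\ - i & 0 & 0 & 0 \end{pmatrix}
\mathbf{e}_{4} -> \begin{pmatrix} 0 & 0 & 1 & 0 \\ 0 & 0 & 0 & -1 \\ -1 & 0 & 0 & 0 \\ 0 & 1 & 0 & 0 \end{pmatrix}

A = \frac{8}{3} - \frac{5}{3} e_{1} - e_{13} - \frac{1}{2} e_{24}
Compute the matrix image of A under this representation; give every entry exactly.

Bivector images (products of the table entries): rho(e_{13}) = rho(\mathbf{e}_{1})rho(\mathbf{e}_{3}) = \begin{pmatrix} 0 & 0 & 0 & - i \\ 0 & 0 & i & 0 \\ 0 & - i & 0 & 0 \\ i & 0 & 0 & 0 \end{pmatrix}; rho(e_{24}) = rho(\mathbf{e}_{2})rho(\mathbf{e}_{4}) = \begin{pmatrix} 0 & 1 & 0 & 0 \\ -1 & 0 & 0 & 0 \\ 0 & 0 & 0 & 1 \\ 0 & 0 & -1 & 0 \end{pmatrix}.
M = (\frac{8}{3})*1 + (-\frac{5}{3})*rho(e_{1}) + (-1)*rho(e_{13}) + (-\frac{1}{2})*rho(e_{24}), summed entrywise (1 is the identity matrix):
Answer: \begin{pmatrix} 1 & - \frac{1}{2} & 0 & i \\ \frac{1}{2} & 1 & - i & 0 \\ 0 & i & \frac{13}{3} & - \frac{1}{2} \\ - i & 0 & \frac{1}{2} & \frac{13}{3} \end{pmatrix}


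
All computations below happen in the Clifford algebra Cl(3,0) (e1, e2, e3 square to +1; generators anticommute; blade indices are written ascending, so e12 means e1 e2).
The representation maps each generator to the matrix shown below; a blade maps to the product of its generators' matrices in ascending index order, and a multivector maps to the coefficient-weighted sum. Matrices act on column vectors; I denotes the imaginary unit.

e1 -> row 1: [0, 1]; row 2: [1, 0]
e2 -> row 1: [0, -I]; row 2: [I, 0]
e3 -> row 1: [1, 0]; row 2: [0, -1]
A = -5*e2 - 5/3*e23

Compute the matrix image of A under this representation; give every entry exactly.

Bivector images (products of the table entries): rho(e23) = rho(e2)rho(e3) = row 1: [0, I]; row 2: [I, 0].
M = (-5)*rho(e2) + (-5/3)*rho(e23), summed entrywise:
Answer: row 1: [0, 10*I/3]; row 2: [-20*I/3, 0]


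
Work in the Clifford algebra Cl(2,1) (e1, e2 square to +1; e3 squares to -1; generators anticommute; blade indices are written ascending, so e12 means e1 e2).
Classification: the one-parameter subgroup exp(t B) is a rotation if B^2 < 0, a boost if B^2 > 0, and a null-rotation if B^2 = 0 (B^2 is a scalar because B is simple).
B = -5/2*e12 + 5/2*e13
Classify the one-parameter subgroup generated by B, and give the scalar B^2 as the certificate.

B^2 term by term: the squares give (-5/2)^2*(e12)^2 + (5/2)^2*(e13)^2 = 25/4*(-1) + 25/4*(+1) = 0 (each basis 2-blade squares to minus the product of its generators' squares); cross terms between blades sharing an index anticommute and cancel. So B^2 = 0.
Answer: null-rotation, certificate B^2 = 0. Key observation: B^2 = 0 is a conjugation invariant, so its sign decides the class regardless of the surface form of B.


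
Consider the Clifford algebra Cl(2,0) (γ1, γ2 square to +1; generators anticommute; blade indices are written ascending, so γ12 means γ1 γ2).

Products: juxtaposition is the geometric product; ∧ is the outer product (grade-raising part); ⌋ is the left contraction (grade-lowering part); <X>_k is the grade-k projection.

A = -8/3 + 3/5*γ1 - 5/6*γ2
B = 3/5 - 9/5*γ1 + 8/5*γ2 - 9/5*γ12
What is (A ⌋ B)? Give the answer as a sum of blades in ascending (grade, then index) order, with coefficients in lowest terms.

step 1: -301/75 + 33/10*γ1 - 401/75*γ2 + 24/5*γ12
Answer: -301/75 + 33/10*γ1 - 401/75*γ2 + 24/5*γ12


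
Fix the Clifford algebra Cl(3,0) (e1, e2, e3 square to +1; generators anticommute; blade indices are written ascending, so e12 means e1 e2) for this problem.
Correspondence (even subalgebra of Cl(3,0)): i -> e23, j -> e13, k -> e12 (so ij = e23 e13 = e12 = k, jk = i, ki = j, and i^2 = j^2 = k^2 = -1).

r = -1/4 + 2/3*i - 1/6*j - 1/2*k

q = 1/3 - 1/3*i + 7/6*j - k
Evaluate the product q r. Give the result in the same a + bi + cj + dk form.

In blades: q = 1/3 - e12 + 7/6*e13 - 1/3*e23, r = -1/4 - 1/2*e12 - 1/6*e13 + 2/3*e23.
Distribute q over r term by term (generator squares from the signature, products reordered to ascending indices): (1/3)*r = -1/12 - 1/6*e12 - 1/18*e13 + 2/9*e23; (-e12)*r = -1/2 + 1/4*e12 - 2/3*e13 - 1/6*e23; (7/6*e13)*r = 7/36 - 7/9*e12 - 7/24*e13 - 7/12*e23; (-1/3*e23)*r = 2/9 + 1/18*e12 - 1/6*e13 + 1/12*e23.
Sum: -1/6 - 23/36*e12 - 85/72*e13 - 4/9*e23; translating back through the correspondence:
Answer: -1/6 - 4/9*i - 85/72*j - 23/36*k
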